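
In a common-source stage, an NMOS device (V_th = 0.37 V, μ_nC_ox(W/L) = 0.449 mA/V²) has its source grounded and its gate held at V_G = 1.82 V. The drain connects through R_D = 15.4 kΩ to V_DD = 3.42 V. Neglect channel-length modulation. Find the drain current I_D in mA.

I_D = 0.199 mA

V_GS = V_G = 1.82 V, so V_ov = 1.82 − 0.37 = 1.45 V.
Assume saturation: I_D = ½ k_n V_ov² = 0.5 × 0.449 × 1.45² = 0.472 mA, giving V_DS = V_DD − I_D R_D = 3.42 − 0.472 × 15.4 = -3.85 V.
But -3.85 V < V_ov = 1.45 V, so the device is actually in triode.
In triode I_D = k_n[V_ov V_DS − ½ V_DS²] and I_D = (V_DD − V_DS)/R_D. Equating: 3.46 V_DS² − 11.03 V_DS + 3.42 = 0, giving V_DS = 0.348 V (the root below V_ov).
I_D = (3.42 − 0.348) / 15.4 = 0.199 mA.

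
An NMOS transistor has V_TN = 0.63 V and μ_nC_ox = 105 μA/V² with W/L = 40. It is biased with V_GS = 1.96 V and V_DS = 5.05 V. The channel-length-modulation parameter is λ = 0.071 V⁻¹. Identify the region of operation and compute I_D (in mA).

k_n = μ_nC_ox · (W/L) = 4.2 mA/V².
V_ov = V_GS − V_TN = 1.96 − 0.63 = 1.33 V.
Since V_DS = 5.05 V ≥ V_ov = 1.33 V, the device is in saturation.
I_D = ½ k_n V_ov² (1 + λ V_DS) = 0.5 × 4.2 × 1.33² × (1 + 0.071 × 5.05) = 5.05 mA.

Saturation; I_D = 5.05 mA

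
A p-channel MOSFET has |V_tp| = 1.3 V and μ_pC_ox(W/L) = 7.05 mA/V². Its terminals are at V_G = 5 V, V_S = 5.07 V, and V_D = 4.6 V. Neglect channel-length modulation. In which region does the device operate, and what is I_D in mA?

V_SG = V_S − V_G = 5.07 − 5 = 0.07 V; V_SD = V_S − V_D = 5.07 − 4.6 = 0.47 V.
V_SG = 0.07 V < |V_tp| = 1.3 V, so the transistor is in cutoff.

Cutoff; I_D = 0 mA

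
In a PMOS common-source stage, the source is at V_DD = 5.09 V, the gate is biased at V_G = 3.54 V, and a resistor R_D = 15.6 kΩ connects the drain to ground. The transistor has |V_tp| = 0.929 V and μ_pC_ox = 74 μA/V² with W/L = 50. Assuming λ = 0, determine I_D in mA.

V_SG = V_DD − V_G = 5.09 − 3.54 = 1.55 V, so V_ov = 1.55 − 0.929 = 0.621 V.
k_p = μ_pC_ox · (W/L) = 3.7 mA/V².
Assume saturation: I_D = ½ k_p V_ov² = 0.5 × 3.7 × 0.621² = 0.713 mA, giving V_SD = V_DD − I_D R_D = 5.09 − 0.713 × 15.6 = -6.04 V.
But -6.04 V < V_ov = 0.621 V, so the device is actually in triode.
In triode I_D = k_p[V_ov V_SD − ½ V_SD²] and I_D = (V_DD − V_SD)/R_D. Equating: 28.9 V_SD² − 36.84 V_SD + 5.09 = 0, giving V_SD = 0.158 V (the root below V_ov).
I_D = (5.09 − 0.158) / 15.6 = 0.316 mA.

I_D = 0.316 mA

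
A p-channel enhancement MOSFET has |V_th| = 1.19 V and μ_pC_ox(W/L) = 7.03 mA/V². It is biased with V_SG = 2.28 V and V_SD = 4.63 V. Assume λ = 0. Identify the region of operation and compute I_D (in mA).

Saturation; I_D = 4.18 mA

V_ov = V_SG − |V_th| = 2.28 − 1.19 = 1.09 V.
Since V_SD = 4.63 V ≥ V_ov = 1.09 V, the device is in saturation.
I_D = ½ k_p V_ov² = 0.5 × 7.03 × 1.09² = 4.18 mA.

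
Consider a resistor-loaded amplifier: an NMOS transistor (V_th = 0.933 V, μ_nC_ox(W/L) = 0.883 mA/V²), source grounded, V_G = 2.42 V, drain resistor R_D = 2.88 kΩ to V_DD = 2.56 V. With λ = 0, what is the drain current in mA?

V_GS = V_G = 2.42 V, so V_ov = 2.42 − 0.933 = 1.49 V.
Assume saturation: I_D = ½ k_n V_ov² = 0.5 × 0.883 × 1.49² = 0.976 mA, giving V_DS = V_DD − I_D R_D = 2.56 − 0.976 × 2.88 = -0.252 V.
But -0.252 V < V_ov = 1.49 V, so the device is actually in triode.
In triode I_D = k_n[V_ov V_DS − ½ V_DS²] and I_D = (V_DD − V_DS)/R_D. Equating: 1.27 V_DS² − 4.782 V_DS + 2.56 = 0, giving V_DS = 0.647 V (the root below V_ov).
I_D = (2.56 − 0.647) / 2.88 = 0.664 mA.

I_D = 0.664 mA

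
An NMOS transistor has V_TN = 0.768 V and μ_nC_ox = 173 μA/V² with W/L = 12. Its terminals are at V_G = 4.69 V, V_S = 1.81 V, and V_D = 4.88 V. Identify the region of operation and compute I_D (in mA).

V_GS = V_G − V_S = 4.69 − 1.81 = 2.88 V; V_DS = V_D − V_S = 4.88 − 1.81 = 3.07 V.
k_n = μ_nC_ox · (W/L) = 2.076 mA/V².
V_ov = V_GS − V_TN = 2.88 − 0.768 = 2.11 V.
Since V_DS = 3.07 V ≥ V_ov = 2.11 V, the device is in saturation.
I_D = ½ k_n V_ov² = 0.5 × 2.076 × 2.11² = 4.63 mA.

Saturation; I_D = 4.63 mA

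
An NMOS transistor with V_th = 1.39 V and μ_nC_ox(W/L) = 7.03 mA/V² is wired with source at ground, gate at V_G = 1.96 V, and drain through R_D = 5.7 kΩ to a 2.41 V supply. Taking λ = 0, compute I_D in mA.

I_D = 0.403 mA

V_GS = V_G = 1.96 V, so V_ov = 1.96 − 1.39 = 0.57 V.
Assume saturation: I_D = ½ k_n V_ov² = 0.5 × 7.03 × 0.57² = 1.14 mA, giving V_DS = V_DD − I_D R_D = 2.41 − 1.14 × 5.7 = -4.1 V.
But -4.1 V < V_ov = 0.57 V, so the device is actually in triode.
In triode I_D = k_n[V_ov V_DS − ½ V_DS²] and I_D = (V_DD − V_DS)/R_D. Equating: 20 V_DS² − 23.84 V_DS + 2.41 = 0, giving V_DS = 0.112 V (the root below V_ov).
I_D = (2.41 − 0.112) / 5.7 = 0.403 mA.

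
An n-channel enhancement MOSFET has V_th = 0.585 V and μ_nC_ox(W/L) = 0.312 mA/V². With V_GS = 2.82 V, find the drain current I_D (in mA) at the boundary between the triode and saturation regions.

I_D = 0.779 mA

At the boundary V_DS = V_ov = V_GS − V_th = 2.82 − 0.585 = 2.23 V.
I_D = ½ k_n V_ov² = 0.5 × 0.312 × 2.23² = 0.779 mA.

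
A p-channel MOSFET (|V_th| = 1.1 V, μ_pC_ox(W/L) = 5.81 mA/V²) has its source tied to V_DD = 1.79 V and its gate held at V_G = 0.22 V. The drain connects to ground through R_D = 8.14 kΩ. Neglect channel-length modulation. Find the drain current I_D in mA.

V_SG = V_DD − V_G = 1.79 − 0.22 = 1.57 V, so V_ov = 1.57 − 1.1 = 0.47 V.
Assume saturation: I_D = ½ k_p V_ov² = 0.5 × 5.81 × 0.47² = 0.642 mA, giving V_SD = V_DD − I_D R_D = 1.79 − 0.642 × 8.14 = -3.43 V.
But -3.43 V < V_ov = 0.47 V, so the device is actually in triode.
In triode I_D = k_p[V_ov V_SD − ½ V_SD²] and I_D = (V_DD − V_SD)/R_D. Equating: 23.6 V_SD² − 23.23 V_SD + 1.79 = 0, giving V_SD = 0.0843 V (the root below V_ov).
I_D = (1.79 − 0.0843) / 8.14 = 0.21 mA.

I_D = 0.210 mA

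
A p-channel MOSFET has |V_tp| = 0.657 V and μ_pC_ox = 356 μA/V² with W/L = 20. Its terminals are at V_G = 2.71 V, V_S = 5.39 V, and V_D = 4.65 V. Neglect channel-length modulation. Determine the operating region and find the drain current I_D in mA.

Triode; I_D = 8.71 mA

V_SG = V_S − V_G = 5.39 − 2.71 = 2.68 V; V_SD = V_S − V_D = 5.39 − 4.65 = 0.74 V.
k_p = μ_pC_ox · (W/L) = 7.12 mA/V².
V_ov = V_SG − |V_tp| = 2.68 − 0.657 = 2.02 V.
Since V_SD = 0.74 V < V_ov = 2.02 V, the device is in the triode region.
I_D = k_p [V_ov · V_SD − ½ V_SD²] = 7.12 × [2.02 × 0.74 − 0.5 × 0.74²] = 8.71 mA.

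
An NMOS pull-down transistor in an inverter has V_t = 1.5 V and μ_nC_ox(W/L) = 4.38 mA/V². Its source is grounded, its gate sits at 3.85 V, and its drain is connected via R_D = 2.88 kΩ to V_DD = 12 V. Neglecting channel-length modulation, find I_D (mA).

I_D = 4.02 mA

V_GS = V_G = 3.85 V, so V_ov = 3.85 − 1.5 = 2.35 V.
Assume saturation: I_D = ½ k_n V_ov² = 0.5 × 4.38 × 2.35² = 12.1 mA, giving V_DS = V_DD − I_D R_D = 12 − 12.1 × 2.88 = -22.8 V.
But -22.8 V < V_ov = 2.35 V, so the device is actually in triode.
In triode I_D = k_n[V_ov V_DS − ½ V_DS²] and I_D = (V_DD − V_DS)/R_D. Equating: 6.31 V_DS² − 30.64 V_DS + 12 = 0, giving V_DS = 0.43 V (the root below V_ov).
I_D = (12 − 0.43) / 2.88 = 4.02 mA.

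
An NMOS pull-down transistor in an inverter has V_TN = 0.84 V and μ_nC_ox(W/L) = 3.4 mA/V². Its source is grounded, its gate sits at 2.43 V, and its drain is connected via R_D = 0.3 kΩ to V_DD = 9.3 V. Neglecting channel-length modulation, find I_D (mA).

V_GS = V_G = 2.43 V, so V_ov = 2.43 − 0.84 = 1.59 V.
Assume saturation: I_D = ½ k_n V_ov² = 0.5 × 3.4 × 1.59² = 4.3 mA, giving V_DS = V_DD − I_D R_D = 9.3 − 4.3 × 0.3 = 8.01 V.
V_DS = 8.01 V ≥ V_ov = 1.59 V, confirming saturation.

I_D = 4.30 mA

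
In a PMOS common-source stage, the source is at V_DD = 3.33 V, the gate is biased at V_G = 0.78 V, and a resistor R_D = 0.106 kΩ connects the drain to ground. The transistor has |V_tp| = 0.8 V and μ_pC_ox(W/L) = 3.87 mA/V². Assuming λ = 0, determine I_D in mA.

V_SG = V_DD − V_G = 3.33 − 0.78 = 2.55 V, so V_ov = 2.55 − 0.8 = 1.75 V.
Assume saturation: I_D = ½ k_p V_ov² = 0.5 × 3.87 × 1.75² = 5.93 mA, giving V_SD = V_DD − I_D R_D = 3.33 − 5.93 × 0.106 = 2.7 V.
V_SD = 2.7 V ≥ V_ov = 1.75 V, confirming saturation.

I_D = 5.93 mA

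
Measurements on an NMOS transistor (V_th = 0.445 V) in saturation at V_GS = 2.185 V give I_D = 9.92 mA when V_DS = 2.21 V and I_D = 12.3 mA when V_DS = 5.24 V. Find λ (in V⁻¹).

With V_GS fixed, I_D ∝ (1 + λ V_DS) in saturation, so I_D2/I_D1 = (1 + λ V_DS2)/(1 + λ V_DS1).
12.3/9.92 = 1.24 = (1 + 5.24 λ)/(1 + 2.21 λ).
Solving: λ (I_D1 V_DS2 − I_D2 V_DS1) = I_D2 − I_D1, so λ = (12.3 − 9.92) / (9.92 × 5.24 − 12.3 × 2.21) = 2.38 / 24.8 = 0.096 V⁻¹.

λ = 0.0960 V⁻¹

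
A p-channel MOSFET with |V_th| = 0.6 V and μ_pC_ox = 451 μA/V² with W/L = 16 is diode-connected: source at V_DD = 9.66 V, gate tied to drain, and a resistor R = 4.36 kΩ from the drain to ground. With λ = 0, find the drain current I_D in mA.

I_D = 1.91 mA

With gate tied to drain, V_SG = V_SD ≥ V_SG − |V_th|, so the device is in saturation.
k_p = μ_pC_ox · (W/L) = 7.216 mA/V².
KCL at the drain: ½ k_p (V_SG − |V_th|)² = (V_DD − V_SG)/R.
Let x = V_SG − 0.6. Then 15.7 x² + x − 9.06 = 0, giving x = 0.728 V (positive root), so V_SG = 1.33 V.
I_D = (V_DD − V_SG)/R = (9.66 − 1.33) / 4.36 = 1.91 mA.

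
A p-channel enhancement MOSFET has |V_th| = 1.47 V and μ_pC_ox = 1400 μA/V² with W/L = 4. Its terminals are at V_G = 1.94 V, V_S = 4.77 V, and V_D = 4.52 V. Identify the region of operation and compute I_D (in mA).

V_SG = V_S − V_G = 4.77 − 1.94 = 2.83 V; V_SD = V_S − V_D = 4.77 − 4.52 = 0.25 V.
k_p = μ_pC_ox · (W/L) = 5.6 mA/V².
V_ov = V_SG − |V_th| = 2.83 − 1.47 = 1.36 V.
Since V_SD = 0.25 V < V_ov = 1.36 V, the device is in the triode region.
I_D = k_p [V_ov · V_SD − ½ V_SD²] = 5.6 × [1.36 × 0.25 − 0.5 × 0.25²] = 1.73 mA.

Triode; I_D = 1.73 mA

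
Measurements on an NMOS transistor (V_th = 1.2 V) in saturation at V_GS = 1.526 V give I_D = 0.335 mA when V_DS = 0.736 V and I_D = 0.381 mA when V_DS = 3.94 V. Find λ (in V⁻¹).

With V_GS fixed, I_D ∝ (1 + λ V_DS) in saturation, so I_D2/I_D1 = (1 + λ V_DS2)/(1 + λ V_DS1).
0.381/0.335 = 1.137 = (1 + 3.94 λ)/(1 + 0.736 λ).
Solving: λ (I_D1 V_DS2 − I_D2 V_DS1) = I_D2 − I_D1, so λ = (0.381 − 0.335) / (0.335 × 3.94 − 0.381 × 0.736) = 0.046 / 1.04 = 0.0443 V⁻¹.

λ = 0.0443 V⁻¹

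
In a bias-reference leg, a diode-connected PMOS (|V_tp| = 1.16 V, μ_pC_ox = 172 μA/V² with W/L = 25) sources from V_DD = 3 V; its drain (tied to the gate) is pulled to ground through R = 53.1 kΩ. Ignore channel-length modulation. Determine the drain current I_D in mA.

I_D = 0.0323 mA

With gate tied to drain, V_SG = V_SD ≥ V_SG − |V_tp|, so the device is in saturation.
k_p = μ_pC_ox · (W/L) = 4.3 mA/V².
KCL at the drain: ½ k_p (V_SG − |V_tp|)² = (V_DD − V_SG)/R.
Let x = V_SG − 1.16. Then 114 x² + x − 1.84 = 0, giving x = 0.123 V (positive root), so V_SG = 1.28 V.
I_D = (V_DD − V_SG)/R = (3 − 1.28) / 53.1 = 0.0323 mA.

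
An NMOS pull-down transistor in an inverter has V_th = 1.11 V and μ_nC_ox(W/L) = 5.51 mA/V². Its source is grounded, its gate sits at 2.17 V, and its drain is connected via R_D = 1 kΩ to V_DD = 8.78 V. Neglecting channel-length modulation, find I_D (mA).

I_D = 3.10 mA

V_GS = V_G = 2.17 V, so V_ov = 2.17 − 1.11 = 1.06 V.
Assume saturation: I_D = ½ k_n V_ov² = 0.5 × 5.51 × 1.06² = 3.1 mA, giving V_DS = V_DD − I_D R_D = 8.78 − 3.1 × 1 = 5.68 V.
V_DS = 5.68 V ≥ V_ov = 1.06 V, confirming saturation.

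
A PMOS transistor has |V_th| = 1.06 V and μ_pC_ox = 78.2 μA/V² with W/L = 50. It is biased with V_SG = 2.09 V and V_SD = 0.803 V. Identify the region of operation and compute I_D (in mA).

Triode; I_D = 1.97 mA

k_p = μ_pC_ox · (W/L) = 3.91 mA/V².
V_ov = V_SG − |V_th| = 2.09 − 1.06 = 1.03 V.
Since V_SD = 0.803 V < V_ov = 1.03 V, the device is in the triode region.
I_D = k_p [V_ov · V_SD − ½ V_SD²] = 3.91 × [1.03 × 0.803 − 0.5 × 0.803²] = 1.97 mA.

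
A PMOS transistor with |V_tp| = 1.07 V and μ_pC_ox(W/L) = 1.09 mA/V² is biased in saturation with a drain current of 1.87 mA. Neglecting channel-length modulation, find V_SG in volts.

In saturation I_D = ½ k_p (V_SG − |V_tp|)², so V_SG − |V_tp| = √(2 I_D / k_p) = √(2 × 1.87 / 1.09) = 1.85 V.
V_SG = 1.07 + 1.85 = 2.92 V.

V_SG = 2.92 V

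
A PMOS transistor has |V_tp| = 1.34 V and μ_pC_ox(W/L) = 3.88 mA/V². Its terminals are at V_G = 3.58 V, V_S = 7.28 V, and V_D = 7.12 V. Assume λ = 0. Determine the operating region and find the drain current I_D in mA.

V_SG = V_S − V_G = 7.28 − 3.58 = 3.7 V; V_SD = V_S − V_D = 7.28 − 7.12 = 0.16 V.
V_ov = V_SG − |V_tp| = 3.7 − 1.34 = 2.36 V.
Since V_SD = 0.16 V < V_ov = 2.36 V, the device is in the triode region.
I_D = k_p [V_ov · V_SD − ½ V_SD²] = 3.88 × [2.36 × 0.16 − 0.5 × 0.16²] = 1.42 mA.

Triode; I_D = 1.42 mA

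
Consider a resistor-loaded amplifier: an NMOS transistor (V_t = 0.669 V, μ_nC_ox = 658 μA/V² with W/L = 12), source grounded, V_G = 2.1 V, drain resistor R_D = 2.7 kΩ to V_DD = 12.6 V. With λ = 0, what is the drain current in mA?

V_GS = V_G = 2.1 V, so V_ov = 2.1 − 0.669 = 1.43 V.
k_n = μ_nC_ox · (W/L) = 7.896 mA/V².
Assume saturation: I_D = ½ k_n V_ov² = 0.5 × 7.896 × 1.43² = 8.08 mA, giving V_DS = V_DD − I_D R_D = 12.6 − 8.08 × 2.7 = -9.23 V.
But -9.23 V < V_ov = 1.43 V, so the device is actually in triode.
In triode I_D = k_n[V_ov V_DS − ½ V_DS²] and I_D = (V_DD − V_DS)/R_D. Equating: 10.7 V_DS² − 31.51 V_DS + 12.6 = 0, giving V_DS = 0.477 V (the root below V_ov).
I_D = (12.6 − 0.477) / 2.7 = 4.49 mA.

I_D = 4.49 mA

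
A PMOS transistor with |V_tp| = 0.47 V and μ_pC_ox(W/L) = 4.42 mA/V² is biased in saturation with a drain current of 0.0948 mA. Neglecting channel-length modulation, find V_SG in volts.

V_SG = 0.677 V

In saturation I_D = ½ k_p (V_SG − |V_tp|)², so V_SG − |V_tp| = √(2 I_D / k_p) = √(2 × 0.0948 / 4.42) = 0.207 V.
V_SG = 0.47 + 0.207 = 0.677 V.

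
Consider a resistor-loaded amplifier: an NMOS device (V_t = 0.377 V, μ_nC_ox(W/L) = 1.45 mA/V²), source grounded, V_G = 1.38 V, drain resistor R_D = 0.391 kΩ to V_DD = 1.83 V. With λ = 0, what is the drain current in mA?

I_D = 0.729 mA

V_GS = V_G = 1.38 V, so V_ov = 1.38 − 0.377 = 1 V.
Assume saturation: I_D = ½ k_n V_ov² = 0.5 × 1.45 × 1² = 0.729 mA, giving V_DS = V_DD − I_D R_D = 1.83 − 0.729 × 0.391 = 1.54 V.
V_DS = 1.54 V ≥ V_ov = 1 V, confirming saturation.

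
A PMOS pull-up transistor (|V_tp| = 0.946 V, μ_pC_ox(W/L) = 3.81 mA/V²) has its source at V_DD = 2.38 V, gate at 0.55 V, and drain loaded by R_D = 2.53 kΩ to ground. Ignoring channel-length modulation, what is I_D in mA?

V_SG = V_DD − V_G = 2.38 − 0.55 = 1.83 V, so V_ov = 1.83 − 0.946 = 0.884 V.
Assume saturation: I_D = ½ k_p V_ov² = 0.5 × 3.81 × 0.884² = 1.49 mA, giving V_SD = V_DD − I_D R_D = 2.38 − 1.49 × 2.53 = -1.39 V.
But -1.39 V < V_ov = 0.884 V, so the device is actually in triode.
In triode I_D = k_p[V_ov V_SD − ½ V_SD²] and I_D = (V_DD − V_SD)/R_D. Equating: 4.82 V_SD² − 9.521 V_SD + 2.38 = 0, giving V_SD = 0.294 V (the root below V_ov).
I_D = (2.38 − 0.294) / 2.53 = 0.825 mA.

I_D = 0.825 mA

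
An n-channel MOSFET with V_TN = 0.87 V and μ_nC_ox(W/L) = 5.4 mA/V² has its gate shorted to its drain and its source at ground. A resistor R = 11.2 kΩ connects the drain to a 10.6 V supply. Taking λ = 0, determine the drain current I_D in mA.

With gate tied to drain, V_GS = V_DS ≥ V_GS − V_TN, so the device is in saturation.
KCL at the drain: ½ k_n (V_GS − V_TN)² = (V_DD − V_GS)/R.
Let x = V_GS − 0.87. Then 30.2 x² + x − 9.73 = 0, giving x = 0.551 V (positive root), so V_GS = 1.42 V.
I_D = (V_DD − V_GS)/R = (10.6 − 1.42) / 11.2 = 0.82 mA.

I_D = 0.820 mA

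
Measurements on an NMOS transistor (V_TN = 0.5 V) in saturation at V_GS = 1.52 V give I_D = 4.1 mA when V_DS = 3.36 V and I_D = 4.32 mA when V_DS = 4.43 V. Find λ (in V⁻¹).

With V_GS fixed, I_D ∝ (1 + λ V_DS) in saturation, so I_D2/I_D1 = (1 + λ V_DS2)/(1 + λ V_DS1).
4.32/4.1 = 1.054 = (1 + 4.43 λ)/(1 + 3.36 λ).
Solving: λ (I_D1 V_DS2 − I_D2 V_DS1) = I_D2 − I_D1, so λ = (4.32 − 4.1) / (4.1 × 4.43 − 4.32 × 3.36) = 0.22 / 3.65 = 0.0603 V⁻¹.

λ = 0.0603 V⁻¹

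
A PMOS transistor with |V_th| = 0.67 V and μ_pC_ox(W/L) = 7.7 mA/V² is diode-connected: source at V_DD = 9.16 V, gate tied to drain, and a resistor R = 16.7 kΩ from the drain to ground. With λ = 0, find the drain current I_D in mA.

With gate tied to drain, V_SG = V_SD ≥ V_SG − |V_th|, so the device is in saturation.
KCL at the drain: ½ k_p (V_SG − |V_th|)² = (V_DD − V_SG)/R.
Let x = V_SG − 0.67. Then 64.3 x² + x − 8.49 = 0, giving x = 0.356 V (positive root), so V_SG = 1.03 V.
I_D = (V_DD − V_SG)/R = (9.16 − 1.03) / 16.7 = 0.487 mA.

I_D = 0.487 mA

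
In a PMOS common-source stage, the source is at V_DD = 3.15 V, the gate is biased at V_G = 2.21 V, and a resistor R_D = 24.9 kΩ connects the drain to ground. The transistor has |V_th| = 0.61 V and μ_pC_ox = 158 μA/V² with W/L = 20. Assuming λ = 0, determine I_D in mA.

I_D = 0.121 mA

V_SG = V_DD − V_G = 3.15 − 2.21 = 0.94 V, so V_ov = 0.94 − 0.61 = 0.33 V.
k_p = μ_pC_ox · (W/L) = 3.16 mA/V².
Assume saturation: I_D = ½ k_p V_ov² = 0.5 × 3.16 × 0.33² = 0.172 mA, giving V_SD = V_DD − I_D R_D = 3.15 − 0.172 × 24.9 = -1.13 V.
But -1.13 V < V_ov = 0.33 V, so the device is actually in triode.
In triode I_D = k_p[V_ov V_SD − ½ V_SD²] and I_D = (V_DD − V_SD)/R_D. Equating: 39.3 V_SD² − 26.97 V_SD + 3.15 = 0, giving V_SD = 0.149 V (the root below V_ov).
I_D = (3.15 − 0.149) / 24.9 = 0.121 mA.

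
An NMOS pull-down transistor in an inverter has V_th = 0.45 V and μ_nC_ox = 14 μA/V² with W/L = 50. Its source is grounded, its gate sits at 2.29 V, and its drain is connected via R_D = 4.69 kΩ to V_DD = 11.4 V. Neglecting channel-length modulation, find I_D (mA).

V_GS = V_G = 2.29 V, so V_ov = 2.29 − 0.45 = 1.84 V.
k_n = μ_nC_ox · (W/L) = 0.7 mA/V².
Assume saturation: I_D = ½ k_n V_ov² = 0.5 × 0.7 × 1.84² = 1.18 mA, giving V_DS = V_DD − I_D R_D = 11.4 − 1.18 × 4.69 = 5.84 V.
V_DS = 5.84 V ≥ V_ov = 1.84 V, confirming saturation.

I_D = 1.18 mA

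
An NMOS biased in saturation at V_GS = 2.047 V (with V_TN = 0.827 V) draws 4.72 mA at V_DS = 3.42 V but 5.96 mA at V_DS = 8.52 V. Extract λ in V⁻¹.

With V_GS fixed, I_D ∝ (1 + λ V_DS) in saturation, so I_D2/I_D1 = (1 + λ V_DS2)/(1 + λ V_DS1).
5.96/4.72 = 1.263 = (1 + 8.52 λ)/(1 + 3.42 λ).
Solving: λ (I_D1 V_DS2 − I_D2 V_DS1) = I_D2 − I_D1, so λ = (5.96 − 4.72) / (4.72 × 8.52 − 5.96 × 3.42) = 1.24 / 19.8 = 0.0625 V⁻¹.

λ = 0.0625 V⁻¹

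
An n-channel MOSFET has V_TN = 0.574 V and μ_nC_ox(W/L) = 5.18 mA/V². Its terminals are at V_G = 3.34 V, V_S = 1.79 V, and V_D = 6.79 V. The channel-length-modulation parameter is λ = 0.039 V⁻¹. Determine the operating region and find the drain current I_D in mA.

V_GS = V_G − V_S = 3.34 − 1.79 = 1.55 V; V_DS = V_D − V_S = 6.79 − 1.79 = 5 V.
V_ov = V_GS − V_TN = 1.55 − 0.574 = 0.976 V.
Since V_DS = 5 V ≥ V_ov = 0.976 V, the device is in saturation.
I_D = ½ k_n V_ov² (1 + λ V_DS) = 0.5 × 5.18 × 0.976² × (1 + 0.039 × 5) = 2.95 mA.

Saturation; I_D = 2.95 mA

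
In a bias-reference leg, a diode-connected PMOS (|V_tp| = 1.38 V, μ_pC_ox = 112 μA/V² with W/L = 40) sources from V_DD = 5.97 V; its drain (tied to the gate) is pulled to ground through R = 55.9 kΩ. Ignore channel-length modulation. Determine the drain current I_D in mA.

I_D = 0.0788 mA

With gate tied to drain, V_SG = V_SD ≥ V_SG − |V_tp|, so the device is in saturation.
k_p = μ_pC_ox · (W/L) = 4.48 mA/V².
KCL at the drain: ½ k_p (V_SG − |V_tp|)² = (V_DD − V_SG)/R.
Let x = V_SG − 1.38. Then 125 x² + x − 4.59 = 0, giving x = 0.188 V (positive root), so V_SG = 1.57 V.
I_D = (V_DD − V_SG)/R = (5.97 − 1.57) / 55.9 = 0.0788 mA.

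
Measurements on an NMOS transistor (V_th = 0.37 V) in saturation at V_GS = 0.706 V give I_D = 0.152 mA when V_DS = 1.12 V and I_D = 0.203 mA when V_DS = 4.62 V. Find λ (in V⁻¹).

With V_GS fixed, I_D ∝ (1 + λ V_DS) in saturation, so I_D2/I_D1 = (1 + λ V_DS2)/(1 + λ V_DS1).
0.203/0.152 = 1.336 = (1 + 4.62 λ)/(1 + 1.12 λ).
Solving: λ (I_D1 V_DS2 − I_D2 V_DS1) = I_D2 − I_D1, so λ = (0.203 − 0.152) / (0.152 × 4.62 − 0.203 × 1.12) = 0.051 / 0.475 = 0.107 V⁻¹.

λ = 0.107 V⁻¹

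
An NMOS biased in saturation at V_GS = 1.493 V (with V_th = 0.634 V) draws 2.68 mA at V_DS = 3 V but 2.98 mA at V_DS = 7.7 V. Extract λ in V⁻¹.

With V_GS fixed, I_D ∝ (1 + λ V_DS) in saturation, so I_D2/I_D1 = (1 + λ V_DS2)/(1 + λ V_DS1).
2.98/2.68 = 1.112 = (1 + 7.7 λ)/(1 + 3 λ).
Solving: λ (I_D1 V_DS2 − I_D2 V_DS1) = I_D2 − I_D1, so λ = (2.98 − 2.68) / (2.68 × 7.7 − 2.98 × 3) = 0.3 / 11.7 = 0.0256 V⁻¹.

λ = 0.0256 V⁻¹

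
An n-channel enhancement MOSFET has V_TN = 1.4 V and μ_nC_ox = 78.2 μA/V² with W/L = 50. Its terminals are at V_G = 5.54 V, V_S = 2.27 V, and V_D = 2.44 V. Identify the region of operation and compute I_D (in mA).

V_GS = V_G − V_S = 5.54 − 2.27 = 3.27 V; V_DS = V_D − V_S = 2.44 − 2.27 = 0.17 V.
k_n = μ_nC_ox · (W/L) = 3.91 mA/V².
V_ov = V_GS − V_TN = 3.27 − 1.4 = 1.87 V.
Since V_DS = 0.17 V < V_ov = 1.87 V, the device is in the triode region.
I_D = k_n [V_ov · V_DS − ½ V_DS²] = 3.91 × [1.87 × 0.17 − 0.5 × 0.17²] = 1.19 mA.

Triode; I_D = 1.19 mA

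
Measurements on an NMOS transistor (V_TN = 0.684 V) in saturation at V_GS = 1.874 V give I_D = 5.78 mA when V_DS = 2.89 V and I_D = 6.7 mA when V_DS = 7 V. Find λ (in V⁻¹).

With V_GS fixed, I_D ∝ (1 + λ V_DS) in saturation, so I_D2/I_D1 = (1 + λ V_DS2)/(1 + λ V_DS1).
6.7/5.78 = 1.159 = (1 + 7 λ)/(1 + 2.89 λ).
Solving: λ (I_D1 V_DS2 − I_D2 V_DS1) = I_D2 − I_D1, so λ = (6.7 − 5.78) / (5.78 × 7 − 6.7 × 2.89) = 0.92 / 21.1 = 0.0436 V⁻¹.

λ = 0.0436 V⁻¹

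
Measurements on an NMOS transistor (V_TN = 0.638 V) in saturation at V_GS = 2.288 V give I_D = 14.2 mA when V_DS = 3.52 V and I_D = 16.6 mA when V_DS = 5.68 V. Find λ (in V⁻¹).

λ = 0.108 V⁻¹

With V_GS fixed, I_D ∝ (1 + λ V_DS) in saturation, so I_D2/I_D1 = (1 + λ V_DS2)/(1 + λ V_DS1).
16.6/14.2 = 1.169 = (1 + 5.68 λ)/(1 + 3.52 λ).
Solving: λ (I_D1 V_DS2 − I_D2 V_DS1) = I_D2 − I_D1, so λ = (16.6 − 14.2) / (14.2 × 5.68 − 16.6 × 3.52) = 2.4 / 22.2 = 0.108 V⁻¹.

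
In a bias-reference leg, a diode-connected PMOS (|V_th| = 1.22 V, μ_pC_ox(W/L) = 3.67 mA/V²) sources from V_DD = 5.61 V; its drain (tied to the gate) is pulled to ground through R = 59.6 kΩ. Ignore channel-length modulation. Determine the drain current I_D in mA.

With gate tied to drain, V_SG = V_SD ≥ V_SG − |V_th|, so the device is in saturation.
KCL at the drain: ½ k_p (V_SG − |V_th|)² = (V_DD − V_SG)/R.
Let x = V_SG − 1.22. Then 109 x² + x − 4.39 = 0, giving x = 0.196 V (positive root), so V_SG = 1.42 V.
I_D = (V_DD − V_SG)/R = (5.61 − 1.42) / 59.6 = 0.0704 mA.

I_D = 0.0704 mA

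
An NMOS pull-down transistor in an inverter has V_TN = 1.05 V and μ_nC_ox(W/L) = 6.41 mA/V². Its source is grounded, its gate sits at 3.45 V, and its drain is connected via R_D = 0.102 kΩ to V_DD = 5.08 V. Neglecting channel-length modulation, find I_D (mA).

I_D = 18.5 mA

V_GS = V_G = 3.45 V, so V_ov = 3.45 − 1.05 = 2.4 V.
Assume saturation: I_D = ½ k_n V_ov² = 0.5 × 6.41 × 2.4² = 18.5 mA, giving V_DS = V_DD − I_D R_D = 5.08 − 18.5 × 0.102 = 3.2 V.
V_DS = 3.2 V ≥ V_ov = 2.4 V, confirming saturation.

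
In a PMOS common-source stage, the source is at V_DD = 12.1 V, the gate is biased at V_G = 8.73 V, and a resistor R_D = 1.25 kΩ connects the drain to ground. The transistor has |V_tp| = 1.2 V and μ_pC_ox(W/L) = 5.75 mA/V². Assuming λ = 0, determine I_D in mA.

I_D = 8.95 mA

V_SG = V_DD − V_G = 12.1 − 8.73 = 3.37 V, so V_ov = 3.37 − 1.2 = 2.17 V.
Assume saturation: I_D = ½ k_p V_ov² = 0.5 × 5.75 × 2.17² = 13.5 mA, giving V_SD = V_DD − I_D R_D = 12.1 − 13.5 × 1.25 = -4.82 V.
But -4.82 V < V_ov = 2.17 V, so the device is actually in triode.
In triode I_D = k_p[V_ov V_SD − ½ V_SD²] and I_D = (V_DD − V_SD)/R_D. Equating: 3.59 V_SD² − 16.6 V_SD + 12.1 = 0, giving V_SD = 0.907 V (the root below V_ov).
I_D = (12.1 − 0.907) / 1.25 = 8.95 mA.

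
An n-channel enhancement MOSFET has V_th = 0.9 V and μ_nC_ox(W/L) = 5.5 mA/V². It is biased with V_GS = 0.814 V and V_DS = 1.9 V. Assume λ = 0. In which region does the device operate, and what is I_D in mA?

Cutoff; I_D = 0 mA

V_GS = 0.814 V < V_th = 0.9 V, so the transistor is in cutoff.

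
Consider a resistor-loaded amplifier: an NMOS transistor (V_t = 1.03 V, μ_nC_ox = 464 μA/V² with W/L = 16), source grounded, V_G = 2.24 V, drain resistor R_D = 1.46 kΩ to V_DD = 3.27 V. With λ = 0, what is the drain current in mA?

I_D = 2.06 mA

V_GS = V_G = 2.24 V, so V_ov = 2.24 − 1.03 = 1.21 V.
k_n = μ_nC_ox · (W/L) = 7.424 mA/V².
Assume saturation: I_D = ½ k_n V_ov² = 0.5 × 7.424 × 1.21² = 5.43 mA, giving V_DS = V_DD − I_D R_D = 3.27 − 5.43 × 1.46 = -4.66 V.
But -4.66 V < V_ov = 1.21 V, so the device is actually in triode.
In triode I_D = k_n[V_ov V_DS − ½ V_DS²] and I_D = (V_DD − V_DS)/R_D. Equating: 5.42 V_DS² − 14.12 V_DS + 3.27 = 0, giving V_DS = 0.257 V (the root below V_ov).
I_D = (3.27 − 0.257) / 1.46 = 2.06 mA.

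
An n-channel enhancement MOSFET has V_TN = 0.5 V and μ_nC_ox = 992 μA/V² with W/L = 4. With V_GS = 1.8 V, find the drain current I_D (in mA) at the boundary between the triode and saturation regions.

At the boundary V_DS = V_ov = V_GS − V_TN = 1.8 − 0.5 = 1.3 V.
k_n = μ_nC_ox · (W/L) = 3.968 mA/V².
I_D = ½ k_n V_ov² = 0.5 × 3.968 × 1.3² = 3.35 mA.

I_D = 3.35 mA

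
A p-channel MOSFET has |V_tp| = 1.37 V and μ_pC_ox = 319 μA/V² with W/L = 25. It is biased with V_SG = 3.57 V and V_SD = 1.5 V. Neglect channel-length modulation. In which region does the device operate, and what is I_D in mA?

Triode; I_D = 17.3 mA

k_p = μ_pC_ox · (W/L) = 7.975 mA/V².
V_ov = V_SG − |V_tp| = 3.57 − 1.37 = 2.2 V.
Since V_SD = 1.5 V < V_ov = 2.2 V, the device is in the triode region.
I_D = k_p [V_ov · V_SD − ½ V_SD²] = 7.975 × [2.2 × 1.5 − 0.5 × 1.5²] = 17.3 mA.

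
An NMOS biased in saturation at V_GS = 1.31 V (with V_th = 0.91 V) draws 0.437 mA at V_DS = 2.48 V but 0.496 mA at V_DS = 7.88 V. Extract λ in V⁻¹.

With V_GS fixed, I_D ∝ (1 + λ V_DS) in saturation, so I_D2/I_D1 = (1 + λ V_DS2)/(1 + λ V_DS1).
0.496/0.437 = 1.135 = (1 + 7.88 λ)/(1 + 2.48 λ).
Solving: λ (I_D1 V_DS2 − I_D2 V_DS1) = I_D2 − I_D1, so λ = (0.496 − 0.437) / (0.437 × 7.88 − 0.496 × 2.48) = 0.059 / 2.21 = 0.0267 V⁻¹.

λ = 0.0267 V⁻¹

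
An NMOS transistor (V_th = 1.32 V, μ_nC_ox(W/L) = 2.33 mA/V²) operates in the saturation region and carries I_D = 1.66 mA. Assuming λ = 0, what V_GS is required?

V_GS = 2.51 V

In saturation I_D = ½ k_n (V_GS − V_th)², so V_GS − V_th = √(2 I_D / k_n) = √(2 × 1.66 / 2.33) = 1.19 V.
V_GS = 1.32 + 1.19 = 2.51 V.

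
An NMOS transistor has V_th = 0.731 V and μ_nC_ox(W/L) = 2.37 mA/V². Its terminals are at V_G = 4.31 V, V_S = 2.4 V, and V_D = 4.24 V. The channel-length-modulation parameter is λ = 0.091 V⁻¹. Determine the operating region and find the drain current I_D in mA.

Saturation; I_D = 1.92 mA

V_GS = V_G − V_S = 4.31 − 2.4 = 1.91 V; V_DS = V_D − V_S = 4.24 − 2.4 = 1.84 V.
V_ov = V_GS − V_th = 1.91 − 0.731 = 1.18 V.
Since V_DS = 1.84 V ≥ V_ov = 1.18 V, the device is in saturation.
I_D = ½ k_n V_ov² (1 + λ V_DS) = 0.5 × 2.37 × 1.18² × (1 + 0.091 × 1.84) = 1.92 mA.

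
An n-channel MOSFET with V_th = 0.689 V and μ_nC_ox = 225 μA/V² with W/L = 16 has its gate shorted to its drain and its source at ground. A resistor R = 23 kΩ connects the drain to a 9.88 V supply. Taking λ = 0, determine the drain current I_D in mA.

I_D = 0.380 mA

With gate tied to drain, V_GS = V_DS ≥ V_GS − V_th, so the device is in saturation.
k_n = μ_nC_ox · (W/L) = 3.6 mA/V².
KCL at the drain: ½ k_n (V_GS − V_th)² = (V_DD − V_GS)/R.
Let x = V_GS − 0.689. Then 41.4 x² + x − 9.191 = 0, giving x = 0.459 V (positive root), so V_GS = 1.15 V.
I_D = (V_DD − V_GS)/R = (9.88 − 1.15) / 23 = 0.38 mA.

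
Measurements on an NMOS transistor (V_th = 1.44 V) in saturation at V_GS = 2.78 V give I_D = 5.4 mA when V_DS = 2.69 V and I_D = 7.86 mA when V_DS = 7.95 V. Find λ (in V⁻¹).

λ = 0.113 V⁻¹

With V_GS fixed, I_D ∝ (1 + λ V_DS) in saturation, so I_D2/I_D1 = (1 + λ V_DS2)/(1 + λ V_DS1).
7.86/5.4 = 1.456 = (1 + 7.95 λ)/(1 + 2.69 λ).
Solving: λ (I_D1 V_DS2 − I_D2 V_DS1) = I_D2 − I_D1, so λ = (7.86 − 5.4) / (5.4 × 7.95 − 7.86 × 2.69) = 2.46 / 21.8 = 0.113 V⁻¹.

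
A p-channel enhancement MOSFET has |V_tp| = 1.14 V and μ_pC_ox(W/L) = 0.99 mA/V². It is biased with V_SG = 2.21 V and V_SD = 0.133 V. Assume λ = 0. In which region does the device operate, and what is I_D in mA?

Triode; I_D = 0.132 mA

V_ov = V_SG − |V_tp| = 2.21 − 1.14 = 1.07 V.
Since V_SD = 0.133 V < V_ov = 1.07 V, the device is in the triode region.
I_D = k_p [V_ov · V_SD − ½ V_SD²] = 0.99 × [1.07 × 0.133 − 0.5 × 0.133²] = 0.132 mA.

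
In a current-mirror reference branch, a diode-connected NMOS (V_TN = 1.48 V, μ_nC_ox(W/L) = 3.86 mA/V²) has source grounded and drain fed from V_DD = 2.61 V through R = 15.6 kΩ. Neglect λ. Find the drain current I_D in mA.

With gate tied to drain, V_GS = V_DS ≥ V_GS − V_TN, so the device is in saturation.
KCL at the drain: ½ k_n (V_GS − V_TN)² = (V_DD − V_GS)/R.
Let x = V_GS − 1.48. Then 30.1 x² + x − 1.13 = 0, giving x = 0.178 V (positive root), so V_GS = 1.66 V.
I_D = (V_DD − V_GS)/R = (2.61 − 1.66) / 15.6 = 0.061 mA.

I_D = 0.0610 mA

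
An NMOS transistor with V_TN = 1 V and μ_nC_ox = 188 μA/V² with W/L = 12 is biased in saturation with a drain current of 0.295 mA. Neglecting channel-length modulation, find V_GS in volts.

k_n = μ_nC_ox · (W/L) = 2.256 mA/V².
In saturation I_D = ½ k_n (V_GS − V_TN)², so V_GS − V_TN = √(2 I_D / k_n) = √(2 × 0.295 / 2.256) = 0.511 V.
V_GS = 1 + 0.511 = 1.51 V.

V_GS = 1.51 V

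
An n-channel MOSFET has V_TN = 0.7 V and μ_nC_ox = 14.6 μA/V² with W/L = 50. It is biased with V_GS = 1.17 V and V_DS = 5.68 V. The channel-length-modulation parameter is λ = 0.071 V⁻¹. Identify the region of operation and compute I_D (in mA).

Saturation; I_D = 0.113 mA

k_n = μ_nC_ox · (W/L) = 0.73 mA/V².
V_ov = V_GS − V_TN = 1.17 − 0.7 = 0.47 V.
Since V_DS = 5.68 V ≥ V_ov = 0.47 V, the device is in saturation.
I_D = ½ k_n V_ov² (1 + λ V_DS) = 0.5 × 0.73 × 0.47² × (1 + 0.071 × 5.68) = 0.113 mA.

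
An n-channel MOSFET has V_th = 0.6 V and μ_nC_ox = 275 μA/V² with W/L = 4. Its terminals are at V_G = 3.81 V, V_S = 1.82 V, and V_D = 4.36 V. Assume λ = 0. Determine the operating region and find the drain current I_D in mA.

Saturation; I_D = 1.06 mA

V_GS = V_G − V_S = 3.81 − 1.82 = 1.99 V; V_DS = V_D − V_S = 4.36 − 1.82 = 2.54 V.
k_n = μ_nC_ox · (W/L) = 1.1 mA/V².
V_ov = V_GS − V_th = 1.99 − 0.6 = 1.39 V.
Since V_DS = 2.54 V ≥ V_ov = 1.39 V, the device is in saturation.
I_D = ½ k_n V_ov² = 0.5 × 1.1 × 1.39² = 1.06 mA.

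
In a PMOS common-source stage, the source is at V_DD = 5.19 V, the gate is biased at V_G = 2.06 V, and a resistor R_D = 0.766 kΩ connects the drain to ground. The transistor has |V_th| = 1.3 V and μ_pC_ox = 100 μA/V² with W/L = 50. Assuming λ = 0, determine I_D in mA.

I_D = 5.73 mA

V_SG = V_DD − V_G = 5.19 − 2.06 = 3.13 V, so V_ov = 3.13 − 1.3 = 1.83 V.
k_p = μ_pC_ox · (W/L) = 5 mA/V².
Assume saturation: I_D = ½ k_p V_ov² = 0.5 × 5 × 1.83² = 8.37 mA, giving V_SD = V_DD − I_D R_D = 5.19 − 8.37 × 0.766 = -1.22 V.
But -1.22 V < V_ov = 1.83 V, so the device is actually in triode.
In triode I_D = k_p[V_ov V_SD − ½ V_SD²] and I_D = (V_DD − V_SD)/R_D. Equating: 1.92 V_SD² − 8.009 V_SD + 5.19 = 0, giving V_SD = 0.802 V (the root below V_ov).
I_D = (5.19 − 0.802) / 0.766 = 5.73 mA.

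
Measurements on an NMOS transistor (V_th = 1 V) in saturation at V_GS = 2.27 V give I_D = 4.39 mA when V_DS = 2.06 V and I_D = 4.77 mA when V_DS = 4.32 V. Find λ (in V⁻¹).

λ = 0.0416 V⁻¹

With V_GS fixed, I_D ∝ (1 + λ V_DS) in saturation, so I_D2/I_D1 = (1 + λ V_DS2)/(1 + λ V_DS1).
4.77/4.39 = 1.087 = (1 + 4.32 λ)/(1 + 2.06 λ).
Solving: λ (I_D1 V_DS2 − I_D2 V_DS1) = I_D2 − I_D1, so λ = (4.77 − 4.39) / (4.39 × 4.32 − 4.77 × 2.06) = 0.38 / 9.14 = 0.0416 V⁻¹.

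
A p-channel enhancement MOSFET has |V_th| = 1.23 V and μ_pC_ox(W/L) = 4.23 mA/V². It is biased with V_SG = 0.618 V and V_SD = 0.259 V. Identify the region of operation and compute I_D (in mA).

V_SG = 0.618 V < |V_th| = 1.23 V, so the transistor is in cutoff.

Cutoff; I_D = 0 mA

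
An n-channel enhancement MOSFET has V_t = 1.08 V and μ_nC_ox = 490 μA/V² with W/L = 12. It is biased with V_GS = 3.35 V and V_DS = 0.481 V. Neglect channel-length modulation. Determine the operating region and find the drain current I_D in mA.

Triode; I_D = 5.74 mA

k_n = μ_nC_ox · (W/L) = 5.88 mA/V².
V_ov = V_GS − V_t = 3.35 − 1.08 = 2.27 V.
Since V_DS = 0.481 V < V_ov = 2.27 V, the device is in the triode region.
I_D = k_n [V_ov · V_DS − ½ V_DS²] = 5.88 × [2.27 × 0.481 − 0.5 × 0.481²] = 5.74 mA.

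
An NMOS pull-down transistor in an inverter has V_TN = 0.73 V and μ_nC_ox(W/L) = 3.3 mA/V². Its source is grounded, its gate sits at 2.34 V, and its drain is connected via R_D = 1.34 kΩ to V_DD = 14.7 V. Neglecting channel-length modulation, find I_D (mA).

V_GS = V_G = 2.34 V, so V_ov = 2.34 − 0.73 = 1.61 V.
Assume saturation: I_D = ½ k_n V_ov² = 0.5 × 3.3 × 1.61² = 4.28 mA, giving V_DS = V_DD − I_D R_D = 14.7 − 4.28 × 1.34 = 8.97 V.
V_DS = 8.97 V ≥ V_ov = 1.61 V, confirming saturation.

I_D = 4.28 mA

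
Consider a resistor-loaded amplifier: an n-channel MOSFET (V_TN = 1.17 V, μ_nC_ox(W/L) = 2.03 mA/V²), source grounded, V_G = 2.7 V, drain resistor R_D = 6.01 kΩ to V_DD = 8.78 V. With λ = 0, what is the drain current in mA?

I_D = 1.37 mA

V_GS = V_G = 2.7 V, so V_ov = 2.7 − 1.17 = 1.53 V.
Assume saturation: I_D = ½ k_n V_ov² = 0.5 × 2.03 × 1.53² = 2.38 mA, giving V_DS = V_DD − I_D R_D = 8.78 − 2.38 × 6.01 = -5.5 V.
But -5.5 V < V_ov = 1.53 V, so the device is actually in triode.
In triode I_D = k_n[V_ov V_DS − ½ V_DS²] and I_D = (V_DD − V_DS)/R_D. Equating: 6.1 V_DS² − 19.67 V_DS + 8.78 = 0, giving V_DS = 0.535 V (the root below V_ov).
I_D = (8.78 − 0.535) / 6.01 = 1.37 mA.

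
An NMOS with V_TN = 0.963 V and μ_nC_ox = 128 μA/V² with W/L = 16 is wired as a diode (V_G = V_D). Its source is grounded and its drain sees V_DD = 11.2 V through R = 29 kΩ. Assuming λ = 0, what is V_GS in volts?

V_GS = 1.53 V

With gate tied to drain, V_GS = V_DS ≥ V_GS − V_TN, so the device is in saturation.
k_n = μ_nC_ox · (W/L) = 2.048 mA/V².
KCL at the drain: ½ k_n (V_GS − V_TN)² = (V_DD − V_GS)/R.
Let x = V_GS − 0.963. Then 29.7 x² + x − 10.24 = 0, giving x = 0.571 V (positive root), so V_GS = 1.53 V.
I_D = (V_DD − V_GS)/R = (11.2 − 1.53) / 29 = 0.333 mA.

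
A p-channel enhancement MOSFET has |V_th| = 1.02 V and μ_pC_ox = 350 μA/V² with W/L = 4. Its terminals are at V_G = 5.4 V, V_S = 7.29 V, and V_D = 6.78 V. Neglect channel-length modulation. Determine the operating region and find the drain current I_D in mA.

Triode; I_D = 0.439 mA

V_SG = V_S − V_G = 7.29 − 5.4 = 1.89 V; V_SD = V_S − V_D = 7.29 − 6.78 = 0.51 V.
k_p = μ_pC_ox · (W/L) = 1.4 mA/V².
V_ov = V_SG − |V_th| = 1.89 − 1.02 = 0.87 V.
Since V_SD = 0.51 V < V_ov = 0.87 V, the device is in the triode region.
I_D = k_p [V_ov · V_SD − ½ V_SD²] = 1.4 × [0.87 × 0.51 − 0.5 × 0.51²] = 0.439 mA.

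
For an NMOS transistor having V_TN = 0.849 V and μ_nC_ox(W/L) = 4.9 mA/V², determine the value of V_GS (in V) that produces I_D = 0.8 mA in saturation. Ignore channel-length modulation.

V_GS = 1.42 V

In saturation I_D = ½ k_n (V_GS − V_TN)², so V_GS − V_TN = √(2 I_D / k_n) = √(2 × 0.8 / 4.9) = 0.571 V.
V_GS = 0.849 + 0.571 = 1.42 V.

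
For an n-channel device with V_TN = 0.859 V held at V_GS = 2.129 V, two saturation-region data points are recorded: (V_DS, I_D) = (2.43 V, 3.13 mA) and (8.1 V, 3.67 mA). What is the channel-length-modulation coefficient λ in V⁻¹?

With V_GS fixed, I_D ∝ (1 + λ V_DS) in saturation, so I_D2/I_D1 = (1 + λ V_DS2)/(1 + λ V_DS1).
3.67/3.13 = 1.173 = (1 + 8.1 λ)/(1 + 2.43 λ).
Solving: λ (I_D1 V_DS2 − I_D2 V_DS1) = I_D2 − I_D1, so λ = (3.67 − 3.13) / (3.13 × 8.1 − 3.67 × 2.43) = 0.54 / 16.4 = 0.0329 V⁻¹.

λ = 0.0329 V⁻¹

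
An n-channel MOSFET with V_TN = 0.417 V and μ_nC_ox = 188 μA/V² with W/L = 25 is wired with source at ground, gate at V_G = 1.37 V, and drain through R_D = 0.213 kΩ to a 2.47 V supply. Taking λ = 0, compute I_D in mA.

I_D = 2.13 mA

V_GS = V_G = 1.37 V, so V_ov = 1.37 − 0.417 = 0.953 V.
k_n = μ_nC_ox · (W/L) = 4.7 mA/V².
Assume saturation: I_D = ½ k_n V_ov² = 0.5 × 4.7 × 0.953² = 2.13 mA, giving V_DS = V_DD − I_D R_D = 2.47 − 2.13 × 0.213 = 2.02 V.
V_DS = 2.02 V ≥ V_ov = 0.953 V, confirming saturation.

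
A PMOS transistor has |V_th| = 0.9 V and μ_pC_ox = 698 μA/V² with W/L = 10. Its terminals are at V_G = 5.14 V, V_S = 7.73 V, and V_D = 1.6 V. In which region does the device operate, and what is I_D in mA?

Saturation; I_D = 9.97 mA

V_SG = V_S − V_G = 7.73 − 5.14 = 2.59 V; V_SD = V_S − V_D = 7.73 − 1.6 = 6.13 V.
k_p = μ_pC_ox · (W/L) = 6.98 mA/V².
V_ov = V_SG − |V_th| = 2.59 − 0.9 = 1.69 V.
Since V_SD = 6.13 V ≥ V_ov = 1.69 V, the device is in saturation.
I_D = ½ k_p V_ov² = 0.5 × 6.98 × 1.69² = 9.97 mA.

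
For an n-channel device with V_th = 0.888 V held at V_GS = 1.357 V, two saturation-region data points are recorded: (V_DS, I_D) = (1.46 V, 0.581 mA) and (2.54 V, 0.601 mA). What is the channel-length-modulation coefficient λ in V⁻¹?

λ = 0.0334 V⁻¹

With V_GS fixed, I_D ∝ (1 + λ V_DS) in saturation, so I_D2/I_D1 = (1 + λ V_DS2)/(1 + λ V_DS1).
0.601/0.581 = 1.034 = (1 + 2.54 λ)/(1 + 1.46 λ).
Solving: λ (I_D1 V_DS2 − I_D2 V_DS1) = I_D2 − I_D1, so λ = (0.601 − 0.581) / (0.581 × 2.54 − 0.601 × 1.46) = 0.02 / 0.598 = 0.0334 V⁻¹.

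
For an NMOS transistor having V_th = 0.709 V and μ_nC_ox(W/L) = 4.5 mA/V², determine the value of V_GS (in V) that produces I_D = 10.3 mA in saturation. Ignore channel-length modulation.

V_GS = 2.85 V

In saturation I_D = ½ k_n (V_GS − V_th)², so V_GS − V_th = √(2 I_D / k_n) = √(2 × 10.3 / 4.5) = 2.14 V.
V_GS = 0.709 + 2.14 = 2.85 V.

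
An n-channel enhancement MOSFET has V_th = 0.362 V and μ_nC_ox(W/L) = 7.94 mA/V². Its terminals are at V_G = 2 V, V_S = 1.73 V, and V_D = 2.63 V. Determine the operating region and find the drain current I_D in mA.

Cutoff; I_D = 0 mA

V_GS = V_G − V_S = 2 − 1.73 = 0.27 V; V_DS = V_D − V_S = 2.63 − 1.73 = 0.9 V.
V_GS = 0.27 V < V_th = 0.362 V, so the transistor is in cutoff.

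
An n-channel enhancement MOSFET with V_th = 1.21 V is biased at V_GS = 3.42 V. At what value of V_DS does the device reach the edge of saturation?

V_DS,sat = 2.21 V

The boundary between triode and saturation is V_DS = V_GS − V_th = V_ov.
V_ov = 3.42 − 1.21 = 2.21 V.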